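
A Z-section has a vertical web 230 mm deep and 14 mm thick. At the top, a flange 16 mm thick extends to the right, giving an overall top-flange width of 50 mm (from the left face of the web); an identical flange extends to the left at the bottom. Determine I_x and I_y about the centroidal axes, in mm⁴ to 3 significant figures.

Treat the section as a set of non-overlapping primitives; coordinates are from the bounding-box lower-left.
Web: 14 × 230, A = 3 220 mm², y = 115 mm, Ī = 14 194 833 mm⁴.
Top flange (beyond web): 36 × 16, A = 576 mm², y = 222 mm, Ī = 12 288 mm⁴.
Bottom flange (beyond web): 36 × 16, A = 576 mm², y = 8 mm, Ī = 12 288 mm⁴.
Centroid: ȳ = ΣA·y / ΣA = 115 mm.
Transfer each piece to the centroidal x-axis using Ī + A·d² with d = y − 115:
  web: d = 0 mm → contributes +14 194 833 mm⁴
  top flange (beyond web): d = 107 mm → contributes +6 606 912 mm⁴
  bottom flange (beyond web): d = -107 mm → contributes +6 606 912 mm⁴
Total I = 27 408 657 mm⁴.
For the y-axis: x̄ = 43 mm.
Repeating about the centroidal y-axis gives I_y = 897 009 mm⁴.

I_x ≈ 2.74 × 10⁷ mm⁴, I_y ≈ 8.97 × 10⁵ mm⁴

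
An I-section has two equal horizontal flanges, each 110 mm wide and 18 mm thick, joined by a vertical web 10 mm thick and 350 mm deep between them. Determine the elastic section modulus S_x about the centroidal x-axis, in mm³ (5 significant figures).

S_x ≈ 8.8034 × 10⁵ mm³

Split into non-overlapping primitives; take the origin at the lower-left of the bounding box.
Bottom flange: 110 × 18, A = 1 980 mm², y = 9 mm, Ī = 53 460 mm⁴.
Web: 10 × 350, A = 3 500 mm², y = 193 mm, Ī = 35 729 167 mm⁴.
Top flange: 110 × 18, A = 1 980 mm², y = 377 mm, Ī = 53 460 mm⁴.
By symmetry the centroid is at mid-height, ȳ = 193 mm.
Transfer each piece to the centroidal x-axis using Ī + A·d² with d = y − 193:
  bottom flange: d = -184 mm → contributes +67 088 340 mm⁴
  web: d = 0 mm → contributes +35 729 167 mm⁴
  top flange: d = 184 mm → contributes +67 088 340 mm⁴
Total I = 169 905 847 mm⁴.
Extreme fibre distance c = 193 mm; S = I/c = 880341.2 mm³.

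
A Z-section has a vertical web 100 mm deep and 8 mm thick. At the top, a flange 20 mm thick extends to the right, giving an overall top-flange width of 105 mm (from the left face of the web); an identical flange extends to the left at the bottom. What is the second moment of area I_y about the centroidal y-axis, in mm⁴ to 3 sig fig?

I_y ≈ 1.37 × 10⁷ mm⁴

Decompose the section into non-overlapping parts with the origin at the bottom-left of its bounding rectangle.
Web: 8 × 100, A = 800 mm², x = 101 mm, Ī = 4266.7 mm⁴.
Top flange (beyond web): 97 × 20, A = 1 940 mm², x = 153.5 mm, Ī = 1 521 122 mm⁴.
Bottom flange (beyond web): 97 × 20, A = 1 940 mm², x = 48.5 mm, Ī = 1 521 122 mm⁴.
Centroid: x̄ = ΣA·x / ΣA = 101 mm.
Transfer each piece to the centroidal y-axis using Ī + A·d² with d = x − 101:
  web: d = 0 mm → contributes +4266.7 mm⁴
  top flange (beyond web): d = 52.5 mm → contributes +6 868 247 mm⁴
  bottom flange (beyond web): d = -52.5 mm → contributes +6 868 247 mm⁴
Total I = 13 740 760 mm⁴.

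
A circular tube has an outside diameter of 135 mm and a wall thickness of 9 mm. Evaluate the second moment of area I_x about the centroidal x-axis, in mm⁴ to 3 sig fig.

I_x ≈ 7.11 × 10⁶ mm⁴

Decompose the section into non-overlapping parts with the origin at the bottom-left of its bounding rectangle.
Outer circle: ⌀135, A = 14 314 mm², y = 67.5 mm, Ī = 16 304 406 mm⁴.
Bore (subtracted): ⌀117, A = 10 751 mm², y = 67.5 mm, Ī = 9 198 422 mm⁴.
By symmetry the centroid is at mid-height, ȳ = 67.5 mm.
All pieces are centred on the centroidal x-axis, so I = ΣĪ (holes subtracted) = 7 105 983 mm⁴.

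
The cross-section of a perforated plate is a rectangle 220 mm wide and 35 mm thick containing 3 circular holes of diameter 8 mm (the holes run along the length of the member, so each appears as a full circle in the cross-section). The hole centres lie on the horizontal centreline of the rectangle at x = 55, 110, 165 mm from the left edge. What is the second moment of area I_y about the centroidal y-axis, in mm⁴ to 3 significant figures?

I_y ≈ 3.08 × 10⁷ mm⁴

Decompose the section into non-overlapping parts with the origin at the bottom-left of its bounding rectangle.
Plate: 220 × 35, A = 7 700 mm², x = 110 mm, Ī = 31 056 667 mm⁴.
Hole 1 (subtracted): ⌀8, A = 50.265 mm², x = 55 mm, Ī = 201.06 mm⁴.
Hole 2 (subtracted): ⌀8, A = 50.265 mm², x = 110 mm, Ī = 201.06 mm⁴.
Hole 3 (subtracted): ⌀8, A = 50.265 mm², x = 165 mm, Ī = 201.06 mm⁴.
By symmetry the centroid is at mid-width, x̄ = 110 mm.
Transfer each piece to the centroidal y-axis using Ī + A·d² with d = x − 110:
  plate: d = 0 mm → contributes +31 056 667 mm⁴
  hole 1: d = -55 mm → contributes −152 254 mm⁴
  hole 2: d = 0 mm → contributes −201.06 mm⁴
  hole 3: d = 55 mm → contributes −152 254 mm⁴
Total I = 30 751 957 mm⁴.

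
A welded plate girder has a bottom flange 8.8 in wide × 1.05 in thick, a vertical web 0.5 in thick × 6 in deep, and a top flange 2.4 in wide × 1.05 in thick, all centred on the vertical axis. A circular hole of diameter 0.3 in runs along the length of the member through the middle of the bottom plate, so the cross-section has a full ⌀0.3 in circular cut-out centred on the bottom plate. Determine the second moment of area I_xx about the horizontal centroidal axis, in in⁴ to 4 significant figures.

Treat the section as a set of non-overlapping primitives; coordinates are from the bounding-box lower-left.
Bottom plate: 8.8 × 1.05, A = 9.24 in², y = 0.525 in, Ī = 0.848925 in⁴.
Web plate: 0.5 × 6, A = 3 in², y = 4.05 in, Ī = 9 in⁴.
Top plate: 2.4 × 1.05, A = 2.52 in², y = 7.575 in, Ī = 0.231525 in⁴.
Hole (subtracted): ⌀0.3, A = 0.0706858 in², y = 0.525 in, Ī = 0.000397608 in⁴.
Centroid: ȳ = ΣA·y / ΣA = 2.45436 in.
Transfer each piece to the horizontal centroidal axis using Ī + A·d² with d = y − 2.45436:
  bottom plate: d = -1.92936 in → contributes +35.2442 in⁴
  web plate: d = 1.59564 in → contributes +16.6382 in⁴
  top plate: d = 5.12064 in → contributes +66.3083 in⁴
  hole: d = -1.92936 in → contributes −0.263521 in⁴
Total I = 117.927 in⁴.

I_xx ≈ 117.9 in⁴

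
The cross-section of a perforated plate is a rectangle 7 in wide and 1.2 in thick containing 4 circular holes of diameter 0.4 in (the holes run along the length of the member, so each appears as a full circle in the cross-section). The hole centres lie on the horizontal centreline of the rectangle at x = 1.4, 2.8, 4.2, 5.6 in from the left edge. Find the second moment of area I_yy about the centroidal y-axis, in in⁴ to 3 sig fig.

Break the section into simple shapes (no overlaps), measuring from the bottom-left corner of the bounding box.
Plate: 7 × 1.2, A = 8.4 in², x = 3.5 in, Ī = 34.3 in⁴.
Hole 1 (subtracted): ⌀0.4, A = 0.12566 in², x = 1.4 in, Ī = 0.0012566 in⁴.
Hole 2 (subtracted): ⌀0.4, A = 0.12566 in², x = 2.8 in, Ī = 0.0012566 in⁴.
Hole 3 (subtracted): ⌀0.4, A = 0.12566 in², x = 4.2 in, Ī = 0.0012566 in⁴.
Hole 4 (subtracted): ⌀0.4, A = 0.12566 in², x = 5.6 in, Ī = 0.0012566 in⁴.
By symmetry the centroid is at mid-width, x̄ = 3.5 in.
Transfer each piece to the centroidal y-axis using Ī + A·d² with d = x − 3.5:
  plate: d = 0 in → contributes +34.3 in⁴
  hole 1: d = -2.1 in → contributes −0.55543 in⁴
  hole 2: d = -0.7 in → contributes −0.062832 in⁴
  hole 3: d = 0.7 in → contributes −0.062832 in⁴
  hole 4: d = 2.1 in → contributes −0.55543 in⁴
Total I = 33.063 in⁴.

I_yy ≈ 33.1 in⁴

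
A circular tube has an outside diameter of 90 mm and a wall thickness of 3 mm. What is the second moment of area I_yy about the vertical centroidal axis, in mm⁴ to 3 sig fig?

I_yy ≈ 7.77 × 10⁵ mm⁴

Split into non-overlapping primitives; take the origin at the lower-left of the bounding box.
Outer circle: ⌀90, A = 6361.7 mm², x = 45 mm, Ī = 3 220 623 mm⁴.
Bore (subtracted): ⌀84, A = 5541.8 mm², x = 45 mm, Ī = 2 443 920 mm⁴.
By symmetry the centroid is at mid-width, x̄ = 45 mm.
All pieces are centred on the vertical centroidal axis, so I = ΣĪ (holes subtracted) = 776 703 mm⁴.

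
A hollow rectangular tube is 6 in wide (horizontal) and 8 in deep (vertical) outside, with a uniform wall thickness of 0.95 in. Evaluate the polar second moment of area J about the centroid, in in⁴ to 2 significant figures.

J ≈ 290 in⁴

Break the section into simple shapes (no overlaps), measuring from the bottom-left corner of the bounding box.
Outer rectangle: 6 × 8, A = 48 in², y = 4 in, Ī = 256 in⁴.
Inner void (subtracted): 4.1 × 6.1, A = 25.01 in², y = 4 in, Ī = 77.55 in⁴.
By symmetry the centroid is at mid-height, ȳ = 4 in.
All pieces are centred on the centroidal x-axis, so I = ΣĪ (holes subtracted) = 178.4 in⁴.
Repeating about the centroidal y-axis gives I_y = 109 in⁴.
Polar second moment: J = I_x + I_y = 287.4 in⁴.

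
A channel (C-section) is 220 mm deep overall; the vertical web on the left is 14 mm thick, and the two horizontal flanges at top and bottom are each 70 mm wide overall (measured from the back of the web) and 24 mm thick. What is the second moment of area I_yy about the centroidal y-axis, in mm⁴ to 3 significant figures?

I_yy ≈ 2.51 × 10⁶ mm⁴

Treat the section as a set of non-overlapping primitives; coordinates are from the bounding-box lower-left.
Web: 14 × 220, A = 3 080 mm², x = 7 mm, Ī = 50 307 mm⁴.
Top flange (beyond web): 56 × 24, A = 1 344 mm², x = 42 mm, Ī = 351 232 mm⁴.
Bottom flange (beyond web): 56 × 24, A = 1 344 mm², x = 42 mm, Ī = 351 232 mm⁴.
Centroid: x̄ = ΣA·x / ΣA = 23.311 mm.
Transfer each piece to the centroidal y-axis using Ī + A·d² with d = x − 23.311:
  web: d = -16.311 mm → contributes +869 705 mm⁴
  top flange (beyond web): d = 18.689 mm → contributes +820 679 mm⁴
  bottom flange (beyond web): d = 18.689 mm → contributes +820 679 mm⁴
Total I = 2 511 062 mm⁴.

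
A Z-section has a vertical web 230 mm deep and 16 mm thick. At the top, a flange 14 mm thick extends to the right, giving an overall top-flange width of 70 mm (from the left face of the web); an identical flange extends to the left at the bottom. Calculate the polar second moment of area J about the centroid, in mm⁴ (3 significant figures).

J ≈ 3.62 × 10⁷ mm⁴

Decompose the section into non-overlapping parts with the origin at the bottom-left of its bounding rectangle.
Web: 16 × 230, A = 3 680 mm², y = 115 mm, Ī = 16 222 667 mm⁴.
Top flange (beyond web): 54 × 14, A = 756 mm², y = 223 mm, Ī = 12 348 mm⁴.
Bottom flange (beyond web): 54 × 14, A = 756 mm², y = 7 mm, Ī = 12 348 mm⁴.
Centroid: ȳ = ΣA·y / ΣA = 115 mm.
Transfer each piece to the centroidal x-axis using Ī + A·d² with d = y − 115:
  web: d = 0 mm → contributes +16 222 667 mm⁴
  top flange (beyond web): d = 108 mm → contributes +8 830 332 mm⁴
  bottom flange (beyond web): d = -108 mm → contributes +8 830 332 mm⁴
Total I = 33 883 331 mm⁴.
For the y-axis: x̄ = 62 mm.
Repeating about the centroidal y-axis gives I_y = 2 298 123 mm⁴.
Polar second moment: J = I_x + I_y = 36 181 453 mm⁴.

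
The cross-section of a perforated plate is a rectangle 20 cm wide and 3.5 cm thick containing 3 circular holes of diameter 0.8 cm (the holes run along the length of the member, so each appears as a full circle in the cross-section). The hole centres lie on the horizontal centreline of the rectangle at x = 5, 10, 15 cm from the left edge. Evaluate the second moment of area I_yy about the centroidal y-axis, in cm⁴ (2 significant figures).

Treat the section as a set of non-overlapping primitives; coordinates are from the bounding-box lower-left.
Plate: 20 × 3.5, A = 70 cm², x = 10 cm, Ī = 2 333 cm⁴.
Hole 1 (subtracted): ⌀0.8, A = 0.5027 cm², x = 5 cm, Ī = 0.02011 cm⁴.
Hole 2 (subtracted): ⌀0.8, A = 0.5027 cm², x = 10 cm, Ī = 0.02011 cm⁴.
Hole 3 (subtracted): ⌀0.8, A = 0.5027 cm², x = 15 cm, Ī = 0.02011 cm⁴.
By symmetry the centroid is at mid-width, x̄ = 10 cm.
Transfer each piece to the centroidal y-axis using Ī + A·d² with d = x − 10:
  plate: d = 0 cm → contributes +2 333 cm⁴
  hole 1: d = -5 cm → contributes −12.59 cm⁴
  hole 2: d = 0 cm → contributes −0.02011 cm⁴
  hole 3: d = 5 cm → contributes −12.59 cm⁴
Total I = 2 308 cm⁴.

I_yy ≈ 2300 cm⁴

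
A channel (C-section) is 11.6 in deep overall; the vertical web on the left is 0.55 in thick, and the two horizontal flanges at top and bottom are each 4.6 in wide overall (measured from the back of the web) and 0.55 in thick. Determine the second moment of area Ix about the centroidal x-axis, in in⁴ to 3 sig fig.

Ix ≈ 208 in⁴

Break the section into simple shapes (no overlaps), measuring from the bottom-left corner of the bounding box.
Web: 0.55 × 11.6, A = 6.38 in², y = 5.8 in, Ī = 71.541 in⁴.
Top flange (beyond web): 4.05 × 0.55, A = 2.2275 in², y = 11.325 in, Ī = 0.056152 in⁴.
Bottom flange (beyond web): 4.05 × 0.55, A = 2.2275 in², y = 0.275 in, Ī = 0.056152 in⁴.
By symmetry the centroid is at mid-height, ȳ = 5.8 in.
Transfer each piece to the centroidal x-axis using Ī + A·d² with d = y − 5.8:
  web: d = 0 in → contributes +71.541 in⁴
  top flange (beyond web): d = 5.525 in → contributes +68.052 in⁴
  bottom flange (beyond web): d = -5.525 in → contributes +68.052 in⁴
Total I = 207.65 in⁴.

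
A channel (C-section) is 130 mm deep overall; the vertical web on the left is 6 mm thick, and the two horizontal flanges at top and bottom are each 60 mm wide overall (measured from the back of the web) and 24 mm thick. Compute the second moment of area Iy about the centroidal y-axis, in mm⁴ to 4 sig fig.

Iy ≈ 1.172 × 10⁶ mm⁴

Break the section into simple shapes (no overlaps), measuring from the bottom-left corner of the bounding box.
Web: 6 × 130, A = 780 mm², x = 3 mm, Ī = 2 340 mm⁴.
Top flange (beyond web): 54 × 24, A = 1 296 mm², x = 33 mm, Ī = 314 928 mm⁴.
Bottom flange (beyond web): 54 × 24, A = 1 296 mm², x = 33 mm, Ī = 314 928 mm⁴.
Centroid: x̄ = ΣA·x / ΣA = 26.0605 mm.
Transfer each piece to the centroidal y-axis using Ī + A·d² with d = x − 26.0605:
  web: d = -23.0605 mm → contributes +417 134 mm⁴
  top flange (beyond web): d = 6.9395 mm → contributes +377 339 mm⁴
  bottom flange (beyond web): d = 6.9395 mm → contributes +377 339 mm⁴
Total I = 1 171 812 mm⁴.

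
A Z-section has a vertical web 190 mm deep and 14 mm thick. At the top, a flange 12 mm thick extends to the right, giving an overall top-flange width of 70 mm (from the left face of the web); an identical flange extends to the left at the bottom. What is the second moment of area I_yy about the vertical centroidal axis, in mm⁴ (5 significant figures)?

I_yy ≈ 2.0411 × 10⁶ mm⁴

Decompose the section into non-overlapping parts with the origin at the bottom-left of its bounding rectangle.
Web: 14 × 190, A = 2 660 mm², x = 63 mm, Ī = 43446.67 mm⁴.
Top flange (beyond web): 56 × 12, A = 672 mm², x = 98 mm, Ī = 175 616 mm⁴.
Bottom flange (beyond web): 56 × 12, A = 672 mm², x = 28 mm, Ī = 175 616 mm⁴.
Centroid: x̄ = ΣA·x / ΣA = 63 mm.
Transfer each piece to the vertical centroidal axis using Ī + A·d² with d = x − 63:
  web: d = 0 mm → contributes +43446.67 mm⁴
  top flange (beyond web): d = 35 mm → contributes +998 816 mm⁴
  bottom flange (beyond web): d = -35 mm → contributes +998 816 mm⁴
Total I = 2 041 079 mm⁴.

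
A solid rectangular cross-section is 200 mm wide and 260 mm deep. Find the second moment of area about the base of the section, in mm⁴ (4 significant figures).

I_base ≈ 1.172 × 10⁹ mm⁴

The section: 200 × 260, A = 52 000 mm², y = 130 mm, Ī = 292 933 333 mm⁴.
Transfer it to the base of the section using Ī + A·d² with d = y − 0:
  the section: d = 130 mm → contributes +1 171 733 333 mm⁴
Total I = 1 171 733 333 mm⁴.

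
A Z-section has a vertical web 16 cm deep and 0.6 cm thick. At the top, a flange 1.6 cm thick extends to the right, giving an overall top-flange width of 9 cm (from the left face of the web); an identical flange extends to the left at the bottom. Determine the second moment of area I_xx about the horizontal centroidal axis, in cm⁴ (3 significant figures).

I_xx ≈ 1600 cm⁴

Break the section into simple shapes (no overlaps), measuring from the bottom-left corner of the bounding box.
Web: 0.6 × 16, A = 9.6 cm², y = 8 cm, Ī = 204.8 cm⁴.
Top flange (beyond web): 8.4 × 1.6, A = 13.44 cm², y = 15.2 cm, Ī = 2.8672 cm⁴.
Bottom flange (beyond web): 8.4 × 1.6, A = 13.44 cm², y = 0.8 cm, Ī = 2.8672 cm⁴.
Centroid: ȳ = ΣA·y / ΣA = 8 cm.
Transfer each piece to the horizontal centroidal axis using Ī + A·d² with d = y − 8:
  web: d = 0 cm → contributes +204.8 cm⁴
  top flange (beyond web): d = 7.2 cm → contributes +699.6 cm⁴
  bottom flange (beyond web): d = -7.2 cm → contributes +699.6 cm⁴
Total I = 1 604 cm⁴.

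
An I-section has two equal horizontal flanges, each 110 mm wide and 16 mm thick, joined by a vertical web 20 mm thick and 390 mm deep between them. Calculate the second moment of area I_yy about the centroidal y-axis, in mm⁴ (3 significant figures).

Treat the section as a set of non-overlapping primitives; coordinates are from the bounding-box lower-left.
Bottom flange: 110 × 16, A = 1 760 mm², x = 55 mm, Ī = 1 774 667 mm⁴.
Web: 20 × 390, A = 7 800 mm², x = 55 mm, Ī = 260 000 mm⁴.
Top flange: 110 × 16, A = 1 760 mm², x = 55 mm, Ī = 1 774 667 mm⁴.
By symmetry the centroid is at mid-width, x̄ = 55 mm.
All pieces are centred on the centroidal y-axis, so I = ΣĪ = 3 809 333 mm⁴.

I_yy ≈ 3.81 × 10⁶ mm⁴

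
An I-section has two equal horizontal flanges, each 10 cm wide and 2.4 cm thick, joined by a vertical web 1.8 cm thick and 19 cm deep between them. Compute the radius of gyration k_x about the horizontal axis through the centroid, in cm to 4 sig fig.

k_x ≈ 8.925 cm

Treat the section as a set of non-overlapping primitives; coordinates are from the bounding-box lower-left.
Bottom flange: 10 × 2.4, A = 24 cm², y = 1.2 cm, Ī = 11.52 cm⁴.
Web: 1.8 × 19, A = 34.2 cm², y = 11.9 cm, Ī = 1028.85 cm⁴.
Top flange: 10 × 2.4, A = 24 cm², y = 22.6 cm, Ī = 11.52 cm⁴.
By symmetry the centroid is at mid-height, ȳ = 11.9 cm.
Transfer each piece to the horizontal axis through the centroid using Ī + A·d² with d = y − 11.9:
  bottom flange: d = -10.7 cm → contributes +2759.28 cm⁴
  web: d = 0 cm → contributes +1028.85 cm⁴
  top flange: d = 10.7 cm → contributes +2759.28 cm⁴
Total I = 6547.41 cm⁴.
Radius of gyration: k = √(I/A) = √(6547.41 / 82.2) = 8.92481 cm.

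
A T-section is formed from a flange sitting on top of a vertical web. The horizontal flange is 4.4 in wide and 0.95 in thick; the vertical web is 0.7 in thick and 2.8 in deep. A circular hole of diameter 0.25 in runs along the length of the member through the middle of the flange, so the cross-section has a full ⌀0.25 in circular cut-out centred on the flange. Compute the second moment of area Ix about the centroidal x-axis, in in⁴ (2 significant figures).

Ix ≈ 6.3 in⁴

Split into non-overlapping primitives; take the origin at the lower-left of the bounding box.
Flange: 4.4 × 0.95, A = 4.18 in², y = 3.275 in, Ī = 0.3144 in⁴.
Web: 0.7 × 2.8, A = 1.96 in², y = 1.4 in, Ī = 1.281 in⁴.
Hole (subtracted): ⌀0.25, A = 0.04909 in², y = 3.275 in, Ī = 0.0001917 in⁴.
Centroid: ȳ = ΣA·y / ΣA = 2.672 in.
Transfer each piece to the centroidal x-axis using Ī + A·d² with d = y − 2.672:
  flange: d = 0.6034 in → contributes +1.836 in⁴
  web: d = -1.272 in → contributes +4.45 in⁴
  hole: d = 0.6034 in → contributes −0.01806 in⁴
Total I = 6.268 in⁴.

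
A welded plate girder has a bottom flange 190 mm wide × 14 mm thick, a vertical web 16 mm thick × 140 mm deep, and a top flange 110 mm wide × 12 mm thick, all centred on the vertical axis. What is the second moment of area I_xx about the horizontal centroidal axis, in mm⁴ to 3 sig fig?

Break the section into simple shapes (no overlaps), measuring from the bottom-left corner of the bounding box.
Bottom plate: 190 × 14, A = 2 660 mm², y = 7 mm, Ī = 43 447 mm⁴.
Web plate: 16 × 140, A = 2 240 mm², y = 84 mm, Ī = 3 658 667 mm⁴.
Top plate: 110 × 12, A = 1 320 mm², y = 160 mm, Ī = 15 840 mm⁴.
Centroid: ȳ = ΣA·y / ΣA = 67.199 mm.
Transfer each piece to the horizontal centroidal axis using Ī + A·d² with d = y − 67.199:
  bottom plate: d = -60.199 mm → contributes +9 683 187 mm⁴
  web plate: d = 16.801 mm → contributes +4 290 933 mm⁴
  top plate: d = 92.801 mm → contributes +11 383 626 mm⁴
Total I = 25 357 746 mm⁴.

I_xx ≈ 2.54 × 10⁷ mm⁴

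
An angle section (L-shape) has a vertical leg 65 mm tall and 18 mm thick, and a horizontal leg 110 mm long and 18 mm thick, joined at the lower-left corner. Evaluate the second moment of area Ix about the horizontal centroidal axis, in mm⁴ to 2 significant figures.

Ix ≈ 8.4 × 10⁵ mm⁴

Decompose the section into non-overlapping parts with the origin at the bottom-left of its bounding rectangle.
Vertical leg: 18 × 65, A = 1 170 mm², y = 32.5 mm, Ī = 411 938 mm⁴.
Horizontal leg (remainder): 92 × 18, A = 1 656 mm², y = 9 mm, Ī = 44 712 mm⁴.
Centroid: ȳ = ΣA·y / ΣA = 18.73 mm.
Transfer each piece to the horizontal centroidal axis using Ī + A·d² with d = y − 18.73:
  vertical leg: d = 13.77 mm → contributes +633 807 mm⁴
  horizontal leg (remainder): d = -9.729 mm → contributes +201 468 mm⁴
Total I = 835 275 mm⁴.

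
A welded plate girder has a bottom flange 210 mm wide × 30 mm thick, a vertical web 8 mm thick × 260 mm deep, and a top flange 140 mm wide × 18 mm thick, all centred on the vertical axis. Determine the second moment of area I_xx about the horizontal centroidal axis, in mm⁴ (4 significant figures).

Treat the section as a set of non-overlapping primitives; coordinates are from the bounding-box lower-left.
Bottom plate: 210 × 30, A = 6 300 mm², y = 15 mm, Ī = 472 500 mm⁴.
Web plate: 8 × 260, A = 2 080 mm², y = 160 mm, Ī = 11 717 333 mm⁴.
Top plate: 140 × 18, A = 2 520 mm², y = 299 mm, Ī = 68 040 mm⁴.
Centroid: ȳ = ΣA·y / ΣA = 108.328 mm.
Transfer each piece to the horizontal centroidal axis using Ī + A·d² with d = y − 108.328:
  bottom plate: d = -93.3284 mm → contributes +55 346 746 mm⁴
  web plate: d = 51.6716 mm → contributes +17 270 829 mm⁴
  top plate: d = 190.672 mm → contributes +91 684 262 mm⁴
Total I = 164 301 838 mm⁴.

I_xx ≈ 1.643 × 10⁸ mm⁴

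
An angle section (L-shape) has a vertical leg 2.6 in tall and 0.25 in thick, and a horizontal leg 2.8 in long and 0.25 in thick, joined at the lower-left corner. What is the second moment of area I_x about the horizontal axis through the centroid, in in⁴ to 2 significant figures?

I_x ≈ 0.81 in⁴

Treat the section as a set of non-overlapping primitives; coordinates are from the bounding-box lower-left.
Vertical leg: 0.25 × 2.6, A = 0.65 in², y = 1.3 in, Ī = 0.3662 in⁴.
Horizontal leg (remainder): 2.55 × 0.25, A = 0.6375 in², y = 0.125 in, Ī = 0.00332 in⁴.
Centroid: ȳ = ΣA·y / ΣA = 0.7182 in.
Transfer each piece to the horizontal axis through the centroid using Ī + A·d² with d = y − 0.7182:
  vertical leg: d = 0.5818 in → contributes +0.5862 in⁴
  horizontal leg (remainder): d = -0.5932 in → contributes +0.2277 in⁴
Total I = 0.8138 in⁴.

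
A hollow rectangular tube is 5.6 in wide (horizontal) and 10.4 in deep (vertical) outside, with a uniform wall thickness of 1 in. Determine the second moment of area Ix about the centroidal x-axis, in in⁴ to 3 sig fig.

Ix ≈ 347 in⁴

Break the section into simple shapes (no overlaps), measuring from the bottom-left corner of the bounding box.
Outer rectangle: 5.6 × 10.4, A = 58.24 in², y = 5.2 in, Ī = 524.94 in⁴.
Inner void (subtracted): 3.6 × 8.4, A = 30.24 in², y = 5.2 in, Ī = 177.81 in⁴.
By symmetry the centroid is at mid-height, ȳ = 5.2 in.
All pieces are centred on the centroidal x-axis, so I = ΣĪ (holes subtracted) = 347.13 in⁴.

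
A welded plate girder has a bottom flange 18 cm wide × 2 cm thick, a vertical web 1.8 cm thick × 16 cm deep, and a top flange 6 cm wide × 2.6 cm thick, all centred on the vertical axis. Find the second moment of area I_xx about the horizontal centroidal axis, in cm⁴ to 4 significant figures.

Break the section into simple shapes (no overlaps), measuring from the bottom-left corner of the bounding box.
Bottom plate: 18 × 2, A = 36 cm², y = 1 cm, Ī = 12 cm⁴.
Web plate: 1.8 × 16, A = 28.8 cm², y = 10 cm, Ī = 614.4 cm⁴.
Top plate: 6 × 2.6, A = 15.6 cm², y = 19.3 cm, Ī = 8.788 cm⁴.
Centroid: ȳ = ΣA·y / ΣA = 7.77463 cm.
Transfer each piece to the horizontal centroidal axis using Ī + A·d² with d = y − 7.77463:
  bottom plate: d = -6.77463 cm → contributes +1664.24 cm⁴
  web plate: d = 2.22537 cm → contributes +757.026 cm⁴
  top plate: d = 11.5254 cm → contributes +2 081 cm⁴
Total I = 4502.27 cm⁴.

I_xx ≈ 4502 cm⁴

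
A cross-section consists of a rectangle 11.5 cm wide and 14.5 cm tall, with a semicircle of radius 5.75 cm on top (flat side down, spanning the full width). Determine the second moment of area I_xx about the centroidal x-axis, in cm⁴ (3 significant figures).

I_xx ≈ 6760 cm⁴

Split into non-overlapping primitives; take the origin at the lower-left of the bounding box.
Rectangular body: 11.5 × 14.5, A = 166.75 cm², y = 7.25 cm, Ī = 2921.6 cm⁴.
Semicircular cap: semicircle r = 5.75, A = 51.934 cm², y = 16.94 cm, Ī = 119.98 cm⁴.
Centroid: ȳ = ΣA·y / ΣA = 9.5513 cm.
Transfer each piece to the centroidal x-axis using Ī + A·d² with d = y − 9.5513:
  rectangular body: d = -2.3013 cm → contributes +3804.7 cm⁴
  semicircular cap: d = 7.389 cm → contributes +2955.5 cm⁴
Total I = 6760.2 cm⁴.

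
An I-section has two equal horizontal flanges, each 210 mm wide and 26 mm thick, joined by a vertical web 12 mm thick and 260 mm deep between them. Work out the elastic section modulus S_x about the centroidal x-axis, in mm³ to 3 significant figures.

S_x ≈ 1.55 × 10⁶ mm³

Split into non-overlapping primitives; take the origin at the lower-left of the bounding box.
Bottom flange: 210 × 26, A = 5 460 mm², y = 13 mm, Ī = 307 580 mm⁴.
Web: 12 × 260, A = 3 120 mm², y = 156 mm, Ī = 17 576 000 mm⁴.
Top flange: 210 × 26, A = 5 460 mm², y = 299 mm, Ī = 307 580 mm⁴.
By symmetry the centroid is at mid-height, ȳ = 156 mm.
Transfer each piece to the centroidal x-axis using Ī + A·d² with d = y − 156:
  bottom flange: d = -143 mm → contributes +111 959 120 mm⁴
  web: d = 0 mm → contributes +17 576 000 mm⁴
  top flange: d = 143 mm → contributes +111 959 120 mm⁴
Total I = 241 494 240 mm⁴.
Extreme fibre distance c = 156 mm; S = I/c = 1 548 040 mm³.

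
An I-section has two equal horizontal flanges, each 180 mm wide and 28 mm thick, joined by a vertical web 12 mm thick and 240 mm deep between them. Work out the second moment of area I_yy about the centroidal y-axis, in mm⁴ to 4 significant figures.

Split into non-overlapping primitives; take the origin at the lower-left of the bounding box.
Bottom flange: 180 × 28, A = 5 040 mm², x = 90 mm, Ī = 13 608 000 mm⁴.
Web: 12 × 240, A = 2 880 mm², x = 90 mm, Ī = 34 560 mm⁴.
Top flange: 180 × 28, A = 5 040 mm², x = 90 mm, Ī = 13 608 000 mm⁴.
By symmetry the centroid is at mid-width, x̄ = 90 mm.
All pieces are centred on the centroidal y-axis, so I = ΣĪ = 27 250 560 mm⁴.

I_yy ≈ 2.725 × 10⁷ mm⁴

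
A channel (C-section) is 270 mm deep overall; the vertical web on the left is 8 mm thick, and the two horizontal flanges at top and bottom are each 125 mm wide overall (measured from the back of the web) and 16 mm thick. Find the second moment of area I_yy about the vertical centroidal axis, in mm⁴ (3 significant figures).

I_yy ≈ 9.63 × 10⁶ mm⁴

Treat the section as a set of non-overlapping primitives; coordinates are from the bounding-box lower-left.
Web: 8 × 270, A = 2 160 mm², x = 4 mm, Ī = 11 520 mm⁴.
Top flange (beyond web): 117 × 16, A = 1 872 mm², x = 66.5 mm, Ī = 2 135 484 mm⁴.
Bottom flange (beyond web): 117 × 16, A = 1 872 mm², x = 66.5 mm, Ī = 2 135 484 mm⁴.
Centroid: x̄ = ΣA·x / ΣA = 43.634 mm.
Transfer each piece to the vertical centroidal axis using Ī + A·d² with d = x − 43.634:
  web: d = -39.634 mm → contributes +3 404 590 mm⁴
  top flange (beyond web): d = 22.866 mm → contributes +3 114 254 mm⁴
  bottom flange (beyond web): d = 22.866 mm → contributes +3 114 254 mm⁴
Total I = 9 633 098 mm⁴.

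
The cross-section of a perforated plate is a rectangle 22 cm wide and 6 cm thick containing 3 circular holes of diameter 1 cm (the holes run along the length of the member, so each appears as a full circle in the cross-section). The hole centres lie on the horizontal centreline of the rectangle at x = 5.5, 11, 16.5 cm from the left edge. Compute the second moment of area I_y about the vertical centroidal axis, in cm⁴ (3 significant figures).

Split into non-overlapping primitives; take the origin at the lower-left of the bounding box.
Plate: 22 × 6, A = 132 cm², x = 11 cm, Ī = 5 324 cm⁴.
Hole 1 (subtracted): ⌀1, A = 0.7854 cm², x = 5.5 cm, Ī = 0.049087 cm⁴.
Hole 2 (subtracted): ⌀1, A = 0.7854 cm², x = 11 cm, Ī = 0.049087 cm⁴.
Hole 3 (subtracted): ⌀1, A = 0.7854 cm², x = 16.5 cm, Ī = 0.049087 cm⁴.
By symmetry the centroid is at mid-width, x̄ = 11 cm.
Transfer each piece to the vertical centroidal axis using Ī + A·d² with d = x − 11:
  plate: d = 0 cm → contributes +5 324 cm⁴
  hole 1: d = -5.5 cm → contributes −23.807 cm⁴
  hole 2: d = 0 cm → contributes −0.049087 cm⁴
  hole 3: d = 5.5 cm → contributes −23.807 cm⁴
Total I = 5276.3 cm⁴.

I_y ≈ 5280 cm⁴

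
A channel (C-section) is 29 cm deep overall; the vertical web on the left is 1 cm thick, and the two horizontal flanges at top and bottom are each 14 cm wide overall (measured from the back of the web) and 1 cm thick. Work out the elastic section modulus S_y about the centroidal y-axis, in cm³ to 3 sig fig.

S_y ≈ 102 cm³

Break the section into simple shapes (no overlaps), measuring from the bottom-left corner of the bounding box.
Web: 1 × 29, A = 29 cm², x = 0.5 cm, Ī = 2.4167 cm⁴.
Top flange (beyond web): 13 × 1, A = 13 cm², x = 7.5 cm, Ī = 183.08 cm⁴.
Bottom flange (beyond web): 13 × 1, A = 13 cm², x = 7.5 cm, Ī = 183.08 cm⁴.
Centroid: x̄ = ΣA·x / ΣA = 3.8091 cm.
Transfer each piece to the centroidal y-axis using Ī + A·d² with d = x − 3.8091:
  web: d = -3.3091 cm → contributes +319.97 cm⁴
  top flange (beyond web): d = 3.6909 cm → contributes +360.18 cm⁴
  bottom flange (beyond web): d = 3.6909 cm → contributes +360.18 cm⁴
Total I = 1040.3 cm⁴.
Extreme fibre distance c = 10.191 cm; S = I/c = 102.08 cm³.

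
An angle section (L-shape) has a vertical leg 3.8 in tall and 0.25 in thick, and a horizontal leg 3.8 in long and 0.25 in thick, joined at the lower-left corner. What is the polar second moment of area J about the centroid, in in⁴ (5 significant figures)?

J ≈ 5.1869 in⁴

Treat the section as a set of non-overlapping primitives; coordinates are from the bounding-box lower-left.
Vertical leg: 0.25 × 3.8, A = 0.95 in², y = 1.9 in, Ī = 1.143167 in⁴.
Horizontal leg (remainder): 3.55 × 0.25, A = 0.8875 in², y = 0.125 in, Ī = 0.004622396 in⁴.
Centroid: ȳ = ΣA·y / ΣA = 1.042687 in.
Transfer each piece to the centroidal x-axis using Ī + A·d² with d = y − 1.042687:
  vertical leg: d = 0.8573129 in → contributes +1.841403 in⁴
  horizontal leg (remainder): d = -0.9176871 in → contributes +0.7520301 in⁴
Total I = 2.593433 in⁴.
For the y-axis: x̄ = 1.042687 in.
Repeating about the centroidal y-axis gives I_y = 2.593433 in⁴.
Polar second moment: J = I_x + I_y = 5.186866 in⁴.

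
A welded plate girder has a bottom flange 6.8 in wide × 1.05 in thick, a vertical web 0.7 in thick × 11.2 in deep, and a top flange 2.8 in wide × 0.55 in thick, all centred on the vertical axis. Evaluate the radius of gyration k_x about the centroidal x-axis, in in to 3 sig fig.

k_x ≈ 4.48 in

Treat the section as a set of non-overlapping primitives; coordinates are from the bounding-box lower-left.
Bottom plate: 6.8 × 1.05, A = 7.14 in², y = 0.525 in, Ī = 0.65599 in⁴.
Web plate: 0.7 × 11.2, A = 7.84 in², y = 6.65 in, Ī = 81.954 in⁴.
Top plate: 2.8 × 0.55, A = 1.54 in², y = 12.525 in, Ī = 0.038821 in⁴.
Centroid: ȳ = ΣA·y / ΣA = 4.5504 in.
Transfer each piece to the centroidal x-axis using Ī + A·d² with d = y − 4.5504:
  bottom plate: d = -4.0254 in → contributes +116.35 in⁴
  web plate: d = 2.0996 in → contributes +116.51 in⁴
  top plate: d = 7.9746 in → contributes +97.973 in⁴
Total I = 330.84 in⁴.
Radius of gyration: k = √(I/A) = √(330.84 / 16.52) = 4.4751 in.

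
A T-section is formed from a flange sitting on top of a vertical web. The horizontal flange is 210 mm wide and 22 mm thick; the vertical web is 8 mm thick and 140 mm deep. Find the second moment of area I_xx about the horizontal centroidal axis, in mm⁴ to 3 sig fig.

Split into non-overlapping primitives; take the origin at the lower-left of the bounding box.
Flange: 210 × 22, A = 4 620 mm², y = 151 mm, Ī = 186 340 mm⁴.
Web: 8 × 140, A = 1 120 mm², y = 70 mm, Ī = 1 829 333 mm⁴.
Centroid: ȳ = ΣA·y / ΣA = 135.2 mm.
Transfer each piece to the horizontal centroidal axis using Ī + A·d² with d = y − 135.2:
  flange: d = 15.805 mm → contributes +1 340 389 mm⁴
  web: d = -65.195 mm → contributes +6 589 786 mm⁴
Total I = 7 930 175 mm⁴.

I_xx ≈ 7.93 × 10⁶ mm⁴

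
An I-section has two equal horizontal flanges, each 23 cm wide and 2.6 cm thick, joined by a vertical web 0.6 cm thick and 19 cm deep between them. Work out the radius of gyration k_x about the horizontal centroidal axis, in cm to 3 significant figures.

k_x ≈ 10.5 cm

Split into non-overlapping primitives; take the origin at the lower-left of the bounding box.
Bottom flange: 23 × 2.6, A = 59.8 cm², y = 1.3 cm, Ī = 33.687 cm⁴.
Web: 0.6 × 19, A = 11.4 cm², y = 12.1 cm, Ī = 342.95 cm⁴.
Top flange: 23 × 2.6, A = 59.8 cm², y = 22.9 cm, Ī = 33.687 cm⁴.
By symmetry the centroid is at mid-height, ȳ = 12.1 cm.
Transfer each piece to the horizontal centroidal axis using Ī + A·d² with d = y − 12.1:
  bottom flange: d = -10.8 cm → contributes +7008.8 cm⁴
  web: d = 0 cm → contributes +342.95 cm⁴
  top flange: d = 10.8 cm → contributes +7008.8 cm⁴
Total I = 14 360 cm⁴.
Radius of gyration: k = √(I/A) = √(14 360 / 131) = 10.47 cm.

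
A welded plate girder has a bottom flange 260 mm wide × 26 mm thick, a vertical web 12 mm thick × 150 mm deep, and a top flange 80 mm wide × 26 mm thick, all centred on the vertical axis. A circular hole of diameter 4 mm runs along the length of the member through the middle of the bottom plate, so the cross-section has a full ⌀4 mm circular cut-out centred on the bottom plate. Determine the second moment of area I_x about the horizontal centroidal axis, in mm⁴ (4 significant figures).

Break the section into simple shapes (no overlaps), measuring from the bottom-left corner of the bounding box.
Bottom plate: 260 × 26, A = 6 760 mm², y = 13 mm, Ī = 380 813 mm⁴.
Web plate: 12 × 150, A = 1 800 mm², y = 101 mm, Ī = 3 375 000 mm⁴.
Top plate: 80 × 26, A = 2 080 mm², y = 189 mm, Ī = 117 173 mm⁴.
Hole (subtracted): ⌀4, A = 12.5664 mm², y = 13 mm, Ī = 12.5664 mm⁴.
Centroid: ȳ = ΣA·y / ΣA = 62.3515 mm.
Transfer each piece to the horizontal centroidal axis using Ī + A·d² with d = y − 62.3515:
  bottom plate: d = -49.3515 mm → contributes +16 845 283 mm⁴
  web plate: d = 38.6485 mm → contributes +6 063 669 mm⁴
  top plate: d = 126.648 mm → contributes +33 480 035 mm⁴
  hole: d = -49.3515 mm → contributes −30618.9 mm⁴
Total I = 56 358 369 mm⁴.

I_x ≈ 5.636 × 10⁷ mm⁴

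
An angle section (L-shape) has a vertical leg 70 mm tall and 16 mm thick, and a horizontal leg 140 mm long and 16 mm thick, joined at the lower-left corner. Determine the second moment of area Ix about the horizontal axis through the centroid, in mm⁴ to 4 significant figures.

Ix ≈ 1.022 × 10⁶ mm⁴

Decompose the section into non-overlapping parts with the origin at the bottom-left of its bounding rectangle.
Vertical leg: 16 × 70, A = 1 120 mm², y = 35 mm, Ī = 457 333 mm⁴.
Horizontal leg (remainder): 124 × 16, A = 1 984 mm², y = 8 mm, Ī = 42325.3 mm⁴.
Centroid: ȳ = ΣA·y / ΣA = 17.7423 mm.
Transfer each piece to the horizontal axis through the centroid using Ī + A·d² with d = y − 17.7423:
  vertical leg: d = 17.2577 mm → contributes +790 902 mm⁴
  horizontal leg (remainder): d = -9.74227 mm → contributes +230 630 mm⁴
Total I = 1 021 532 mm⁴.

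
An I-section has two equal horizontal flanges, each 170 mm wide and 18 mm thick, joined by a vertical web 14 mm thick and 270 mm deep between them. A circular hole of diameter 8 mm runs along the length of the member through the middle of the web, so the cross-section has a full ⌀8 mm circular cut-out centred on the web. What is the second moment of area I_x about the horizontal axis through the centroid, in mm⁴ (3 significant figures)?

I_x ≈ 1.50 × 10⁸ mm⁴

Decompose the section into non-overlapping parts with the origin at the bottom-left of its bounding rectangle.
Bottom flange: 170 × 18, A = 3 060 mm², y = 9 mm, Ī = 82 620 mm⁴.
Web: 14 × 270, A = 3 780 mm², y = 153 mm, Ī = 22 963 500 mm⁴.
Top flange: 170 × 18, A = 3 060 mm², y = 297 mm, Ī = 82 620 mm⁴.
Hole (subtracted): ⌀8, A = 50.265 mm², y = 153 mm, Ī = 201.06 mm⁴.
By symmetry the centroid is at mid-height, ȳ = 153 mm.
Transfer each piece to the horizontal axis through the centroid using Ī + A·d² with d = y − 153:
  bottom flange: d = -144 mm → contributes +63 534 780 mm⁴
  web: d = 0 mm → contributes +22 963 500 mm⁴
  top flange: d = 144 mm → contributes +63 534 780 mm⁴
  hole: d = 0 mm → contributes −201.06 mm⁴
Total I = 150 032 859 mm⁴.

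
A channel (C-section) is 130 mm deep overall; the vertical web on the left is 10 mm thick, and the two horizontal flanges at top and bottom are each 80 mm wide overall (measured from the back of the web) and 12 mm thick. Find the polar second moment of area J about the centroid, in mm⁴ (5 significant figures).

Decompose the section into non-overlapping parts with the origin at the bottom-left of its bounding rectangle.
Web: 10 × 130, A = 1 300 mm², y = 65 mm, Ī = 1 830 833 mm⁴.
Top flange (beyond web): 70 × 12, A = 840 mm², y = 124 mm, Ī = 10 080 mm⁴.
Bottom flange (beyond web): 70 × 12, A = 840 mm², y = 6 mm, Ī = 10 080 mm⁴.
By symmetry the centroid is at mid-height, ȳ = 65 mm.
Transfer each piece to the centroidal x-axis using Ī + A·d² with d = y − 65:
  web: d = 0 mm → contributes +1 830 833 mm⁴
  top flange (beyond web): d = 59 mm → contributes +2 934 120 mm⁴
  bottom flange (beyond web): d = -59 mm → contributes +2 934 120 mm⁴
Total I = 7 699 073 mm⁴.
For the y-axis: x̄ = 27.55034 mm.
Repeating about the centroidal y-axis gives I_y = 1 869 451 mm⁴.
Polar second moment: J = I_x + I_y = 9 568 524 mm⁴.

J ≈ 9.5685 × 10⁶ mm⁴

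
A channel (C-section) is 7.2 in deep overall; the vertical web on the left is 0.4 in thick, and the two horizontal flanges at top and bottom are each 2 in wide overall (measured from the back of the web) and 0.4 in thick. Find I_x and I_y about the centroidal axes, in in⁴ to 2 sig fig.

Decompose the section into non-overlapping parts with the origin at the bottom-left of its bounding rectangle.
Web: 0.4 × 7.2, A = 2.88 in², y = 3.6 in, Ī = 12.44 in⁴.
Top flange (beyond web): 1.6 × 0.4, A = 0.64 in², y = 7 in, Ī = 0.008533 in⁴.
Bottom flange (beyond web): 1.6 × 0.4, A = 0.64 in², y = 0.2 in, Ī = 0.008533 in⁴.
By symmetry the centroid is at mid-height, ȳ = 3.6 in.
Transfer each piece to the centroidal x-axis using Ī + A·d² with d = y − 3.6:
  web: d = 0 in → contributes +12.44 in⁴
  top flange (beyond web): d = 3.4 in → contributes +7.407 in⁴
  bottom flange (beyond web): d = -3.4 in → contributes +7.407 in⁴
Total I = 27.26 in⁴.
For the y-axis: x̄ = 0.5077 in.
Repeating about the centroidal y-axis gives I_y = 1.198 in⁴.

I_x ≈ 27 in⁴, I_y ≈ 1.2 in⁴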